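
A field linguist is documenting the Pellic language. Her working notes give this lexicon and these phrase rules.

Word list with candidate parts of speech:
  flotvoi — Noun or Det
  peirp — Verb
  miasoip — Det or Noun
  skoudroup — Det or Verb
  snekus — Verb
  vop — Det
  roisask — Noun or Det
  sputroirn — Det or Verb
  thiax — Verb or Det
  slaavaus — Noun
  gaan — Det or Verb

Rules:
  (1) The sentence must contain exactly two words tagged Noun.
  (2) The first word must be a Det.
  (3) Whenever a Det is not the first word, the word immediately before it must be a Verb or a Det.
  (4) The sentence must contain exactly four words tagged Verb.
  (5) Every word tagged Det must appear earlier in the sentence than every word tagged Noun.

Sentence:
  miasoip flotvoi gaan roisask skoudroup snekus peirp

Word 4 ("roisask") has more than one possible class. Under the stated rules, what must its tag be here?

Candidates per position — 1:miasoip {Det,Noun}; 2:flotvoi {Noun,Det}; 3:gaan {Det,Verb}; 4:roisask {Noun,Det}; 5:skoudroup {Det,Verb}; 6:snekus {Verb}; 7:peirp {Verb}.
Position 1: Noun is ruled out by rule 2; that leaves Det.
Position 2: Det is ruled out by rule 1; that leaves Noun.
Position 3: Det is ruled out by rule 3; that leaves Verb.
Position 4: Det is ruled out by rule 1; that leaves Noun.
Position 5: Det is ruled out by rule 3; that leaves Verb.
So the tagging must be: Det Noun Verb Noun Verb Verb Verb.
Checking: rule 1 holds; rule 2 holds; rule 3 holds; rule 4 holds; rule 5 holds.

Noun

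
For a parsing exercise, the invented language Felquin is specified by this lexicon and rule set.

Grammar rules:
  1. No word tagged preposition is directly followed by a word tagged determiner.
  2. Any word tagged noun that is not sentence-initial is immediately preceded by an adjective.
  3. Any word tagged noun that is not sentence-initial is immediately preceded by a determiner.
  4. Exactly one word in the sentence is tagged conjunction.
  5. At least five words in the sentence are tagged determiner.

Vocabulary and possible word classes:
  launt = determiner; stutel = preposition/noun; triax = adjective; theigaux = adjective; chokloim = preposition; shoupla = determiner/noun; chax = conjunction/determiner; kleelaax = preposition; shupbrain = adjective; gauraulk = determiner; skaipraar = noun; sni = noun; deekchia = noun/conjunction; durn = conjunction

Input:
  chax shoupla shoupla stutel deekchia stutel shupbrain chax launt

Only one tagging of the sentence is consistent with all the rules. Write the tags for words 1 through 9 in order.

determiner determiner determiner preposition conjunction preposition adjective determiner determiner

Candidates per position — 1:chax {conjunction,determiner}; 2:shoupla {determiner,noun}; 3:shoupla {determiner,noun}; 4:stutel {preposition,noun}; 5:deekchia {noun,conjunction}; 6:stutel {preposition,noun}; 7:shupbrain {adjective}; 8:chax {conjunction,determiner}; 9:launt {determiner}.
If word 1 were conjunction, no tagging could satisfy rule 5; so word 1 is determiner.
If word 2 were noun, no tagging could satisfy rule 2; so word 2 is determiner.
If word 3 were noun, no tagging could satisfy rule 2; so word 3 is determiner.
If word 4 were noun, no tagging could satisfy rule 2; so word 4 is preposition.
If word 5 were noun, no tagging could satisfy rule 2; so word 5 is conjunction.
If word 6 were noun, no tagging could satisfy rule 2; so word 6 is preposition.
If word 8 were conjunction, no tagging could satisfy rule 4; so word 8 is determiner.
That leaves exactly one tagging: determiner determiner determiner preposition conjunction preposition adjective determiner determiner.
Verifying each rule — rule 1 ✓; rule 2 ✓; rule 3 ✓; rule 4 ✓; rule 5 ✓.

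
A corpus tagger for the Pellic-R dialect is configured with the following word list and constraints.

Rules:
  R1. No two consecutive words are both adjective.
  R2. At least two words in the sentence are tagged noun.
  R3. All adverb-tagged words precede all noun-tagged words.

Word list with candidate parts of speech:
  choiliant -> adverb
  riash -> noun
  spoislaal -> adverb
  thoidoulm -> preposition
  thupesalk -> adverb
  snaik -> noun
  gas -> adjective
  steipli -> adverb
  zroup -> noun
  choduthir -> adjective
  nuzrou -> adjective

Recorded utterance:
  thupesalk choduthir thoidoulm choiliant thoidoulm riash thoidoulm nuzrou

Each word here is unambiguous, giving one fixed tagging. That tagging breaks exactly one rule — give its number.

Fixed tagging: adverb adjective preposition adverb preposition noun preposition adjective.
Rule check: R1 ✓, R2 ✗, R3 ✓.
Only rule 2 fails.

2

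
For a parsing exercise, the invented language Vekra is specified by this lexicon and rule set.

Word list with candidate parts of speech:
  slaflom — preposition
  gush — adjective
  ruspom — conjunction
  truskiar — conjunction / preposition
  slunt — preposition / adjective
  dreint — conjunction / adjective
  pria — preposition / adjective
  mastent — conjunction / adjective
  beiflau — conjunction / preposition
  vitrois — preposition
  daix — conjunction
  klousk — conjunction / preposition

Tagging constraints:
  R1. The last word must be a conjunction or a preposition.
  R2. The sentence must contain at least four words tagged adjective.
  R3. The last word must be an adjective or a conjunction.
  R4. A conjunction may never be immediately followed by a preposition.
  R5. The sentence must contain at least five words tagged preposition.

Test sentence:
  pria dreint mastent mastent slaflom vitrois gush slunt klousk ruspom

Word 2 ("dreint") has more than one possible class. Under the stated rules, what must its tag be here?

Candidates per position — 1:pria {preposition,adjective}; 2:dreint {conjunction,adjective}; 3:mastent {conjunction,adjective}; 4:mastent {conjunction,adjective}; 5:slaflom {preposition}; 6:vitrois {preposition}; 7:gush {adjective}; 8:slunt {preposition,adjective}; 9:klousk {conjunction,preposition}; 10:ruspom {conjunction}.
If word 1 were adjective, no tagging could satisfy rule 5; so word 1 is preposition.
If word 4 were conjunction, no tagging could satisfy rule 4; so word 4 is adjective.
If word 8 were adjective, no tagging could satisfy rule 5; so word 8 is preposition.
If word 9 were conjunction, no tagging could satisfy rule 5; so word 9 is preposition.
If word 2 were conjunction, no tagging could satisfy rule 2; so word 2 is adjective.
If word 3 were conjunction, no tagging could satisfy rule 2; so word 3 is adjective.
The unique satisfying tagging is: preposition adjective adjective adjective preposition preposition adjective preposition preposition conjunction.
Check: rule 1 satisfied; rule 2 satisfied; rule 3 satisfied; rule 4 satisfied; rule 5 satisfied.

adjective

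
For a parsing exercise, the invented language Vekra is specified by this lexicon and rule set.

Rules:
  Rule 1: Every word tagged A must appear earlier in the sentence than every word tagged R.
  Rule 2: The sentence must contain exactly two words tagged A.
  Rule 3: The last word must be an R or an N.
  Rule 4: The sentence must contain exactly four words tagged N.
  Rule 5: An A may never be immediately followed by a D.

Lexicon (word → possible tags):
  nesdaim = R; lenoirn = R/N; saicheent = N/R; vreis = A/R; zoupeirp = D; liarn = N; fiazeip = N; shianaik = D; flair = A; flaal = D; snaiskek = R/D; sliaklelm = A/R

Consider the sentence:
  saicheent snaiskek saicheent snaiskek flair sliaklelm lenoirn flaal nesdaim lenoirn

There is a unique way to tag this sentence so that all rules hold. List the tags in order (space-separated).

N D N D A A N D R N

Candidates per position — 1:saicheent {N,R}; 2:snaiskek {R,D}; 3:saicheent {N,R}; 4:snaiskek {R,D}; 5:flair {A}; 6:sliaklelm {A,R}; 7:lenoirn {R,N}; 8:flaal {D}; 9:nesdaim {R}; 10:lenoirn {R,N}.
Word 1 cannot be R — rule 1 would then fail for every completion. It is N.
Word 2 cannot be R — rule 1 would then fail for every completion. It is D.
Word 3 cannot be R — rule 1 would then fail for every completion. It is N.
Word 4 cannot be R — rule 1 would then fail for every completion. It is D.
Word 6 cannot be R — rule 2 would then fail for every completion. It is A.
Word 7 cannot be R — rule 4 would then fail for every completion. It is N.
Word 10 cannot be R — rule 4 would then fail for every completion. It is N.
The unique satisfying tagging is: N D N D A A N D R N.
Verifying each rule — rule 1 ✓; rule 2 ✓; rule 3 ✓; rule 4 ✓; rule 5 ✓.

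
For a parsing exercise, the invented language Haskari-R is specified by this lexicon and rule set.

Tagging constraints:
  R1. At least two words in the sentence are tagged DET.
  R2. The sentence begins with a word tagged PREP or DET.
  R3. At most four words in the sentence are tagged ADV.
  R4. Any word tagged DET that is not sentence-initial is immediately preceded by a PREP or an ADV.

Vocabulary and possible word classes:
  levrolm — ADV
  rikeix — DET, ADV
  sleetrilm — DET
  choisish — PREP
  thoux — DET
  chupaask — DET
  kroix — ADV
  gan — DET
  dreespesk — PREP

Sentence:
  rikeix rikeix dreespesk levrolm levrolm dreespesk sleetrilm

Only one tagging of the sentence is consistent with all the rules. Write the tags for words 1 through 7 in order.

Candidates per position — 1:rikeix {DET,ADV}; 2:rikeix {DET,ADV}; 3:dreespesk {PREP}; 4:levrolm {ADV}; 5:levrolm {ADV}; 6:dreespesk {PREP}; 7:sleetrilm {DET}.
At position 1, choosing ADV makes rule 2 impossible to satisfy; hence DET.
At position 2, choosing DET makes rule 4 impossible to satisfy; hence ADV.
That leaves exactly one tagging: DET ADV PREP ADV ADV PREP DET.
Verifying each rule — rule 1 holds; rule 2 holds; rule 3 holds; rule 4 holds.

DET ADV PREP ADV ADV PREP DET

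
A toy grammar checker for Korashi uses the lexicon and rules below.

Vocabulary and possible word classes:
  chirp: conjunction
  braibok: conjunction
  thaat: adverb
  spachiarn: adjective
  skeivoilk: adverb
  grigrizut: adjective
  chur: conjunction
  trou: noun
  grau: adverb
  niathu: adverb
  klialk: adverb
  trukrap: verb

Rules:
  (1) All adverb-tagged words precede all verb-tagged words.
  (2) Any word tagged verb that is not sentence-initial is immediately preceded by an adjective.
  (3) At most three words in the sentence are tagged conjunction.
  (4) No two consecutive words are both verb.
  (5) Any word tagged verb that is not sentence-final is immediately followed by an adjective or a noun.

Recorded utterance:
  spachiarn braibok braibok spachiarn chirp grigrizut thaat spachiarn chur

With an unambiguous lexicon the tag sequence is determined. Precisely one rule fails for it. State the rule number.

3

Fixed tagging: adjective conjunction conjunction adjective conjunction adjective adverb adjective conjunction.
Rule check: R1 pass, R2 pass, R3 fail, R4 pass, R5 pass.
Only rule 3 fails.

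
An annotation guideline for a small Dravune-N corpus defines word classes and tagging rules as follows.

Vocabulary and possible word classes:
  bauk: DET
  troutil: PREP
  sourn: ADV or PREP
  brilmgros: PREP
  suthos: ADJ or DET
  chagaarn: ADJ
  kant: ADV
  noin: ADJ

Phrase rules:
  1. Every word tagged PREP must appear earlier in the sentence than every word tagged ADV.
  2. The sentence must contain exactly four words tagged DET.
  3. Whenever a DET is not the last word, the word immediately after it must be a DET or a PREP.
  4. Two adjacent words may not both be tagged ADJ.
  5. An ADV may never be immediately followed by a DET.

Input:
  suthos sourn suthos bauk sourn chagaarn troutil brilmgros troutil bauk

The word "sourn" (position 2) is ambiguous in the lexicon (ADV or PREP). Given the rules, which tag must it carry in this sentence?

PREP

Candidates per position — 1:suthos {ADJ,DET}; 2:sourn {ADV,PREP}; 3:suthos {ADJ,DET}; 4:bauk {DET}; 5:sourn {ADV,PREP}; 6:chagaarn {ADJ}; 7:troutil {PREP}; 8:brilmgros {PREP}; 9:troutil {PREP}; 10:bauk {DET}.
Position 1: tagging it ADJ would leave rule 2 unsatisfiable, so it must be DET.
Position 2: tagging it ADV would leave rule 1 unsatisfiable, so it must be PREP.
Position 3: tagging it ADJ would leave rule 2 unsatisfiable, so it must be DET.
Position 5: tagging it ADV would leave rule 1 unsatisfiable, so it must be PREP.
That leaves exactly one tagging: DET PREP DET DET PREP ADJ PREP PREP PREP DET.
Checking: rule 1 satisfied; rule 2 satisfied; rule 3 satisfied; rule 4 satisfied; rule 5 satisfied.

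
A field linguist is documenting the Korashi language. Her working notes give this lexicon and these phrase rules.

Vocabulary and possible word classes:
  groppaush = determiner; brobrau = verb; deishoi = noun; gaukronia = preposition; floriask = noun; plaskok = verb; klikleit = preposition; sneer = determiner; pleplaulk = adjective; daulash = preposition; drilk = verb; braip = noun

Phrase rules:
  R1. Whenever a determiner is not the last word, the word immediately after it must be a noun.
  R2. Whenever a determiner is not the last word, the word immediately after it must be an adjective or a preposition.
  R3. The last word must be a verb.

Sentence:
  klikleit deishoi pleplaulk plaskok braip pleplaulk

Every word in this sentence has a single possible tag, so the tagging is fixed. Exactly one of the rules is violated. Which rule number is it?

Fixed tagging: preposition noun adjective verb noun adjective.
Applying the rules: R1 holds, R2 holds, R3 violated.
Only rule 3 fails.

3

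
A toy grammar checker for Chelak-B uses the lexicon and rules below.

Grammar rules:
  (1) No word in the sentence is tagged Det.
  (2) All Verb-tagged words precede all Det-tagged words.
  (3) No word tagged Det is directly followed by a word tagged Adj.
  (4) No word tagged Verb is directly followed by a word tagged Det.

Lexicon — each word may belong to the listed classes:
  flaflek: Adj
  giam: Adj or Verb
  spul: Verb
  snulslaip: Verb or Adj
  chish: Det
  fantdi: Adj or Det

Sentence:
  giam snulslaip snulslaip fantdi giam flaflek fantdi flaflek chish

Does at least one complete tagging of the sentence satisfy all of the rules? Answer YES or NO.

Candidates per position — 1:giam {Adj,Verb}; 2:snulslaip {Verb,Adj}; 3:snulslaip {Verb,Adj}; 4:fantdi {Adj,Det}; 5:giam {Adj,Verb}; 6:flaflek {Adj}; 7:fantdi {Adj,Det}; 8:flaflek {Adj}; 9:chish {Det}.
Rule 1 cannot be satisfied by any choice of tags from the lexicon.
So there is no consistent tagging.

NO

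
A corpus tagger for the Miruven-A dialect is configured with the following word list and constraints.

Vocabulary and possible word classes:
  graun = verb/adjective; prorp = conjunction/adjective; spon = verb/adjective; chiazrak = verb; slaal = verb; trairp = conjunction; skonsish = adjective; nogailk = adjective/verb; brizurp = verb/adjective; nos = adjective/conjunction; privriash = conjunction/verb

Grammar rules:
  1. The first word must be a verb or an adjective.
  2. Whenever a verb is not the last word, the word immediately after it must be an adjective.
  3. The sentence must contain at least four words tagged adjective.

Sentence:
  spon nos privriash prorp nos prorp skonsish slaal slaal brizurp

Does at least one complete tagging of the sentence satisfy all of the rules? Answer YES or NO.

Candidates per position — 1:spon {verb,adjective}; 2:nos {adjective,conjunction}; 3:privriash {conjunction,verb}; 4:prorp {conjunction,adjective}; 5:nos {adjective,conjunction}; 6:prorp {conjunction,adjective}; 7:skonsish {adjective}; 8:slaal {verb}; 9:slaal {verb}; 10:brizurp {verb,adjective}.
Rule 2 cannot be satisfied by any choice of tags from the lexicon.
So there is no consistent tagging.

NO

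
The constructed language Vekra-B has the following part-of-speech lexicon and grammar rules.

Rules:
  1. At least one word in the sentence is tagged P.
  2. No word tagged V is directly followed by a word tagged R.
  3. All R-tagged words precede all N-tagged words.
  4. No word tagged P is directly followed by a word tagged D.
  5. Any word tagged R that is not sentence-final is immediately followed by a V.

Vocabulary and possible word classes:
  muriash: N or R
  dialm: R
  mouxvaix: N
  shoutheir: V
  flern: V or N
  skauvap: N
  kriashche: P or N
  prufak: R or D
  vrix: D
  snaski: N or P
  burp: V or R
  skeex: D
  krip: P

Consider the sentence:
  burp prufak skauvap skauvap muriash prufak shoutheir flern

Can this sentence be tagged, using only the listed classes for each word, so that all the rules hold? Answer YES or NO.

NO

Candidates per position — 1:burp {V,R}; 2:prufak {R,D}; 3:skauvap {N}; 4:skauvap {N}; 5:muriash {N,R}; 6:prufak {R,D}; 7:shoutheir {V}; 8:flern {V,N}.
Rule 1 cannot be satisfied by any choice of tags from the lexicon.
So there is no consistent tagging.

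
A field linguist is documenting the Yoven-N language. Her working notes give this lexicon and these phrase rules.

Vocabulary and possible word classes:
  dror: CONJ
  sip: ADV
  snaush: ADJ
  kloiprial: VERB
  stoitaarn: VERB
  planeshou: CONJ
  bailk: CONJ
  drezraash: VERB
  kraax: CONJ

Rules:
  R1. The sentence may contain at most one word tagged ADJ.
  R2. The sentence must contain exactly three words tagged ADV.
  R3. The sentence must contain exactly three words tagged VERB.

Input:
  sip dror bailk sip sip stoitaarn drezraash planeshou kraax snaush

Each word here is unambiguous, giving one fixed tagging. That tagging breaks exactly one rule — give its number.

3

Fixed tagging: ADV CONJ CONJ ADV ADV VERB VERB CONJ CONJ ADJ.
Applying the rules: R1 holds, R2 holds, R3 violated.
Only rule 3 fails.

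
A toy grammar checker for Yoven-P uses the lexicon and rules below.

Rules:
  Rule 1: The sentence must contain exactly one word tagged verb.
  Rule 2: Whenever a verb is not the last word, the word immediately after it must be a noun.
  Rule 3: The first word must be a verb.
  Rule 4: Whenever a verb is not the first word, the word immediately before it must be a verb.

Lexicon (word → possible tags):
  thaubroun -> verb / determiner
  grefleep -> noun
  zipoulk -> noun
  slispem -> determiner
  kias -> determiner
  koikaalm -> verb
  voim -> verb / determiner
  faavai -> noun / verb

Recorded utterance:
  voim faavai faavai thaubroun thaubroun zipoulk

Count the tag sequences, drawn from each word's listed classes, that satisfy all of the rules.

1

Candidates per position — 1:voim {verb,determiner}; 2:faavai {noun,verb}; 3:faavai {noun,verb}; 4:thaubroun {verb,determiner}; 5:thaubroun {verb,determiner}; 6:zipoulk {noun}.
There are 32 candidate sequences in total.
The sequences that satisfy every rule: verb noun noun determiner determiner noun.
Count = 1.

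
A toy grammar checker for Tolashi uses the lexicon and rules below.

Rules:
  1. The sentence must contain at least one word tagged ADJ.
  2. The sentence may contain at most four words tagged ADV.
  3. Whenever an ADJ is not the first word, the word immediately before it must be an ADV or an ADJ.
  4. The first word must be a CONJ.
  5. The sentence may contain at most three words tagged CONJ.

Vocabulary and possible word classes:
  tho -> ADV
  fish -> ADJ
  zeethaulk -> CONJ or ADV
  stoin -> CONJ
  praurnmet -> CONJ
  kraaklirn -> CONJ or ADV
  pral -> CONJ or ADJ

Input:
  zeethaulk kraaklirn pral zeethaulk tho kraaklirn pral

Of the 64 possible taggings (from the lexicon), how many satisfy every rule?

8

Candidates per position — 1:zeethaulk {CONJ,ADV}; 2:kraaklirn {CONJ,ADV}; 3:pral {CONJ,ADJ}; 4:zeethaulk {CONJ,ADV}; 5:tho {ADV}; 6:kraaklirn {CONJ,ADV}; 7:pral {CONJ,ADJ}.
There are 64 candidate sequences in total.
Checking each against the rules leaves 8 sequences.
Count = 8.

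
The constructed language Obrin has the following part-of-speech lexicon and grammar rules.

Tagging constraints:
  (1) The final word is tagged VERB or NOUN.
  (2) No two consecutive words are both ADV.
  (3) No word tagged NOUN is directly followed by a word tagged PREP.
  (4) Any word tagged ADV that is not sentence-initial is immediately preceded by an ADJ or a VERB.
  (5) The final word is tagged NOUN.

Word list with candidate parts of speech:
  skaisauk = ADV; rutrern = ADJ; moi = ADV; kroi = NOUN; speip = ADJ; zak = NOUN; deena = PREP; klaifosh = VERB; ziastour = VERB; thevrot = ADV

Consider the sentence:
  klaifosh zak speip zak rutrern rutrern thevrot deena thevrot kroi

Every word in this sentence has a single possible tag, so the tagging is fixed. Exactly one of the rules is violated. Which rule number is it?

4

Fixed tagging: VERB NOUN ADJ NOUN ADJ ADJ ADV PREP ADV NOUN.
Checking each rule: R1 pass, R2 pass, R3 pass, R4 fail, R5 pass.
Only rule 4 fails.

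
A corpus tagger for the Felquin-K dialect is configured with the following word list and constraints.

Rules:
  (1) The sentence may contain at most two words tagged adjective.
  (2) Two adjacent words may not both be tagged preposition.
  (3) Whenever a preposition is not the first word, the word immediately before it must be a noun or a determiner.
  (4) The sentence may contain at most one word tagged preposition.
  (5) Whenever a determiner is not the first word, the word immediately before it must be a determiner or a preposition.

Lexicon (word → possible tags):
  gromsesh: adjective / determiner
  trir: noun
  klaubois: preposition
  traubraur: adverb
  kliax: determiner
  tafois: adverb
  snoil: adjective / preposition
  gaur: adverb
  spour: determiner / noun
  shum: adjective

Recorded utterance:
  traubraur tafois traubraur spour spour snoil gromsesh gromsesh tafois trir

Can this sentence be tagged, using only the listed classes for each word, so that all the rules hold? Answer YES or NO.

YES

Candidates per position — 1:traubraur {adverb}; 2:tafois {adverb}; 3:traubraur {adverb}; 4:spour {determiner,noun}; 5:spour {determiner,noun}; 6:snoil {adjective,preposition}; 7:gromsesh {adjective,determiner}; 8:gromsesh {adjective,determiner}; 9:tafois {adverb}; 10:trir {noun}.
One satisfying assignment: adverb adverb adverb noun noun preposition determiner adjective adverb noun.
Rule-by-rule: rule 1 holds; rule 2 holds; rule 3 holds; rule 4 holds; rule 5 holds.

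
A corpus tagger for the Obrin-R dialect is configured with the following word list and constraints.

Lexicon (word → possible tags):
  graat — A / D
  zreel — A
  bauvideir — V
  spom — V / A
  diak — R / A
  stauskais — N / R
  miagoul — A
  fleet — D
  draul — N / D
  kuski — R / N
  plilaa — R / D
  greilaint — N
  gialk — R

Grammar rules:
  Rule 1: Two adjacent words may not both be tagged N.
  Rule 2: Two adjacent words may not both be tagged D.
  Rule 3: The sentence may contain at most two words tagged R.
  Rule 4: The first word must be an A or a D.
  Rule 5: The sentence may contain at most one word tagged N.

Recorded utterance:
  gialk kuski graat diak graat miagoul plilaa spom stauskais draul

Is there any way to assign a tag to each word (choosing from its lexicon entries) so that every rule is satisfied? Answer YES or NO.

Candidates per position — 1:gialk {R}; 2:kuski {R,N}; 3:graat {A,D}; 4:diak {R,A}; 5:graat {A,D}; 6:miagoul {A}; 7:plilaa {R,D}; 8:spom {V,A}; 9:stauskais {N,R}; 10:draul {N,D}.
Rule 4 cannot be satisfied by any choice of tags from the lexicon.
So there is no consistent tagging.

NO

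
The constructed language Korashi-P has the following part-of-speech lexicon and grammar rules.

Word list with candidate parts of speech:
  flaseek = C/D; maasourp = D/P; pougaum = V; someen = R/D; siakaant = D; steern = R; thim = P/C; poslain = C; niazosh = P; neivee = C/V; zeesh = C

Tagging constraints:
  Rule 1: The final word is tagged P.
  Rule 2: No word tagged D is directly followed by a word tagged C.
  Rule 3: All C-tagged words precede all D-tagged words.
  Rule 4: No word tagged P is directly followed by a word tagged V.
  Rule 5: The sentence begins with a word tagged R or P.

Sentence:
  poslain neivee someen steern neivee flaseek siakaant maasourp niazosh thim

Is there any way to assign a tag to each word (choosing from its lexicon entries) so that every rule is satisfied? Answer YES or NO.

NO

Candidates per position — 1:poslain {C}; 2:neivee {C,V}; 3:someen {R,D}; 4:steern {R}; 5:neivee {C,V}; 6:flaseek {C,D}; 7:siakaant {D}; 8:maasourp {D,P}; 9:niazosh {P}; 10:thim {P,C}.
Rule 5 cannot be satisfied by any choice of tags from the lexicon.
So there is no consistent tagging.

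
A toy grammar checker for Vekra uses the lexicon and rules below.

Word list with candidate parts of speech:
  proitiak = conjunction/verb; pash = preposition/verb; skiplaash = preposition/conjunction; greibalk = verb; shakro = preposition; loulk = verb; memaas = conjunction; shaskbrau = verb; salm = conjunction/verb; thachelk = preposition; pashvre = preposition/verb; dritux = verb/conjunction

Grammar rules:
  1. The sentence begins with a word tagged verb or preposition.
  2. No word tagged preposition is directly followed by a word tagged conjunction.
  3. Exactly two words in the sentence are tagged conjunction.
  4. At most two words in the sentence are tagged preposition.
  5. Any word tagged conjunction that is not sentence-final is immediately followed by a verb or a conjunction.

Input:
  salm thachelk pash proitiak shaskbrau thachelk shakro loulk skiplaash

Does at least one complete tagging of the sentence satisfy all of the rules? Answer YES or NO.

Candidates per position — 1:salm {conjunction,verb}; 2:thachelk {preposition}; 3:pash {preposition,verb}; 4:proitiak {conjunction,verb}; 5:shaskbrau {verb}; 6:thachelk {preposition}; 7:shakro {preposition}; 8:loulk {verb}; 9:skiplaash {preposition,conjunction}.
Rule 4 cannot be satisfied by any choice of tags from the lexicon.
So there is no consistent tagging.

NO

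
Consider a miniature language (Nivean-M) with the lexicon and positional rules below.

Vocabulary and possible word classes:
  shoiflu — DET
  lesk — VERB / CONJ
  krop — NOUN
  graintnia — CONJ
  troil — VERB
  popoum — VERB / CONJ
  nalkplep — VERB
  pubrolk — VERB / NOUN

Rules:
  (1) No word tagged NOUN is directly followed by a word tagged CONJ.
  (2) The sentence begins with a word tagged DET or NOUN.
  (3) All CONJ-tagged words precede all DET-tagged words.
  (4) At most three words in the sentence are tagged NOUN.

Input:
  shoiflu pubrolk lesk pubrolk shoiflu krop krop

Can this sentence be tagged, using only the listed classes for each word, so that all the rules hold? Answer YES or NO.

YES

Candidates per position — 1:shoiflu {DET}; 2:pubrolk {VERB,NOUN}; 3:lesk {VERB,CONJ}; 4:pubrolk {VERB,NOUN}; 5:shoiflu {DET}; 6:krop {NOUN}; 7:krop {NOUN}.
One satisfying assignment: DET VERB VERB NOUN DET NOUN NOUN.
Rule-by-rule: rule 1 ok; rule 2 ok; rule 3 ok; rule 4 ok.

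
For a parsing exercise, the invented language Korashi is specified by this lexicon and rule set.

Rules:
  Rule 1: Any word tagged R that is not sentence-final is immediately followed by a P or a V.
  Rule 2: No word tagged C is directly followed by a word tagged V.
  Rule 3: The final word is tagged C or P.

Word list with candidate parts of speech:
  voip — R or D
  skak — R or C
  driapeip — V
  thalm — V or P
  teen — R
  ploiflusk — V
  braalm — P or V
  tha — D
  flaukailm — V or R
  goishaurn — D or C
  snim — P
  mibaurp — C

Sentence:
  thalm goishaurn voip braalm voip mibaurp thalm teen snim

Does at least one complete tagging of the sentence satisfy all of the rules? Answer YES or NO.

YES

Candidates per position — 1:thalm {V,P}; 2:goishaurn {D,C}; 3:voip {R,D}; 4:braalm {P,V}; 5:voip {R,D}; 6:mibaurp {C}; 7:thalm {V,P}; 8:teen {R}; 9:snim {P}.
One satisfying assignment: V C D P D C P R P.
Check: rule 1 holds; rule 2 holds; rule 3 holds.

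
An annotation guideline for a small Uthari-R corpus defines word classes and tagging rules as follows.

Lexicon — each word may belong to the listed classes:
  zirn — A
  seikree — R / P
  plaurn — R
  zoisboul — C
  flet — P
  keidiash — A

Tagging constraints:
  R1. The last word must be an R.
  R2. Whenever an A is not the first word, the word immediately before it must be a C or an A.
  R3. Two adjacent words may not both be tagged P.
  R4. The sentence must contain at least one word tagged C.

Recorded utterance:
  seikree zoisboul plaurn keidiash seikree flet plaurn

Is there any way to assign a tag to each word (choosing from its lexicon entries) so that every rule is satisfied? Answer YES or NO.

NO

Candidates per position — 1:seikree {R,P}; 2:zoisboul {C}; 3:plaurn {R}; 4:keidiash {A}; 5:seikree {R,P}; 6:flet {P}; 7:plaurn {R}.
Rule 2 cannot be satisfied by any choice of tags from the lexicon.
So there is no consistent tagging.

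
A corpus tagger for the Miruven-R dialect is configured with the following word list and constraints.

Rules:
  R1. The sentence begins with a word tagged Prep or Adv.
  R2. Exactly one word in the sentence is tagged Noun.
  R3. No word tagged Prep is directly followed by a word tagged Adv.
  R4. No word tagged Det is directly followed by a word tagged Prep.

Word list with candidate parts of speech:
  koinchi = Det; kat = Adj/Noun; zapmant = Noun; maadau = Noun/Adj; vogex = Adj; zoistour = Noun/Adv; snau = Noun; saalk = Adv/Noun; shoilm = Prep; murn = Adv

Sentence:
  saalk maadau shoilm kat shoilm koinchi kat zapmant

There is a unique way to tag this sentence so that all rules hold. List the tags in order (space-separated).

Candidates per position — 1:saalk {Adv,Noun}; 2:maadau {Noun,Adj}; 3:shoilm {Prep}; 4:kat {Adj,Noun}; 5:shoilm {Prep}; 6:koinchi {Det}; 7:kat {Adj,Noun}; 8:zapmant {Noun}.
At position 1, choosing Noun makes rule 1 impossible to satisfy; hence Adv.
At position 2, choosing Noun makes rule 2 impossible to satisfy; hence Adj.
At position 4, choosing Noun makes rule 2 impossible to satisfy; hence Adj.
At position 7, choosing Noun makes rule 2 impossible to satisfy; hence Adj.
The only consistent sequence is: Adv Adj Prep Adj Prep Det Adj Noun.
Check: rule 1 satisfied; rule 2 satisfied; rule 3 satisfied; rule 4 satisfied.

Adv Adj Prep Adj Prep Det Adj Noun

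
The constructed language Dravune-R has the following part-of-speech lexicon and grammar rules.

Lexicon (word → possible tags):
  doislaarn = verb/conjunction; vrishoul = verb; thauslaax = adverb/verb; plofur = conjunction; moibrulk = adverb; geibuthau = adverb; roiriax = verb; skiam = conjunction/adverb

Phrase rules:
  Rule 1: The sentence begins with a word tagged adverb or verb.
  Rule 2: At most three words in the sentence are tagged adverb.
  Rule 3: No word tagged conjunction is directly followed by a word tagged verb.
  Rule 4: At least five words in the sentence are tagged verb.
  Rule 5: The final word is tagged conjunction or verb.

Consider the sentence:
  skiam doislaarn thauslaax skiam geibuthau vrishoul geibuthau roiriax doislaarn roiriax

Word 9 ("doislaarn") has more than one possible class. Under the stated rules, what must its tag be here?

verb

Candidates per position — 1:skiam {conjunction,adverb}; 2:doislaarn {verb,conjunction}; 3:thauslaax {adverb,verb}; 4:skiam {conjunction,adverb}; 5:geibuthau {adverb}; 6:vrishoul {verb}; 7:geibuthau {adverb}; 8:roiriax {verb}; 9:doislaarn {verb,conjunction}; 10:roiriax {verb}.
Position 1: conjunction is ruled out by rule 1; that leaves adverb.
Position 3: adverb is ruled out by rule 2; that leaves verb.
Position 4: adverb is ruled out by rule 2; that leaves conjunction.
Position 9: conjunction is ruled out by rule 3; that leaves verb.
Position 2: conjunction is ruled out by rule 3; that leaves verb.
The unique satisfying tagging is: adverb verb verb conjunction adverb verb adverb verb verb verb.
Rule-by-rule: rule 1 satisfied; rule 2 satisfied; rule 3 satisfied; rule 4 satisfied; rule 5 satisfied.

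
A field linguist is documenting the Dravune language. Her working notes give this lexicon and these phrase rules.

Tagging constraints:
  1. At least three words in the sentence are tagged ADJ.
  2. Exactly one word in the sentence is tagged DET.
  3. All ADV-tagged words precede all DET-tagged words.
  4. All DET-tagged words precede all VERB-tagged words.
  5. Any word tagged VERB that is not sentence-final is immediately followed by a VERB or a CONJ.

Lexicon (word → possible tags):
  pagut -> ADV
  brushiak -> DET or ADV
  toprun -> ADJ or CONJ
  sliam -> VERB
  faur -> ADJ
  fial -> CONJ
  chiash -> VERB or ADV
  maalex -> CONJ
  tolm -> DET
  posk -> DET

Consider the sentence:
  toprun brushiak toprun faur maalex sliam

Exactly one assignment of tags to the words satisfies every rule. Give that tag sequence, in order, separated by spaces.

ADJ DET ADJ ADJ CONJ VERB

Candidates per position — 1:toprun {ADJ,CONJ}; 2:brushiak {DET,ADV}; 3:toprun {ADJ,CONJ}; 4:faur {ADJ}; 5:maalex {CONJ}; 6:sliam {VERB}.
If word 1 were CONJ, no tagging could satisfy rule 1; so word 1 is ADJ.
If word 2 were ADV, no tagging could satisfy rule 2; so word 2 is DET.
If word 3 were CONJ, no tagging could satisfy rule 1; so word 3 is ADJ.
The unique satisfying tagging is: ADJ DET ADJ ADJ CONJ VERB.
Verifying each rule — rule 1 ✓; rule 2 ✓; rule 3 ✓; rule 4 ✓; rule 5 ✓.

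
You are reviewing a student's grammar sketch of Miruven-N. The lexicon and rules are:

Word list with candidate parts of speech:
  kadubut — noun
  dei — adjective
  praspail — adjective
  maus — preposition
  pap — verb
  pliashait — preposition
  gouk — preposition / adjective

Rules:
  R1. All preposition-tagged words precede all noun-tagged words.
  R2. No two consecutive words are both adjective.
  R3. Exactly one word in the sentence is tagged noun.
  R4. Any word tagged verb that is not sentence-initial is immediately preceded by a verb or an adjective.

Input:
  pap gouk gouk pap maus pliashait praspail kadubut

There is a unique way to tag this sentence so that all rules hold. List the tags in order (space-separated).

verb preposition adjective verb preposition preposition adjective noun

Candidates per position — 1:pap {verb}; 2:gouk {preposition,adjective}; 3:gouk {preposition,adjective}; 4:pap {verb}; 5:maus {preposition}; 6:pliashait {preposition}; 7:praspail {adjective}; 8:kadubut {noun}.
Word 3 cannot be preposition — rule 4 would then fail for every completion. It is adjective.
Word 2 cannot be adjective — rule 2 would then fail for every completion. It is preposition.
That leaves exactly one tagging: verb preposition adjective verb preposition preposition adjective noun.
Rule-by-rule: rule 1 ok; rule 2 ok; rule 3 ok; rule 4 ok.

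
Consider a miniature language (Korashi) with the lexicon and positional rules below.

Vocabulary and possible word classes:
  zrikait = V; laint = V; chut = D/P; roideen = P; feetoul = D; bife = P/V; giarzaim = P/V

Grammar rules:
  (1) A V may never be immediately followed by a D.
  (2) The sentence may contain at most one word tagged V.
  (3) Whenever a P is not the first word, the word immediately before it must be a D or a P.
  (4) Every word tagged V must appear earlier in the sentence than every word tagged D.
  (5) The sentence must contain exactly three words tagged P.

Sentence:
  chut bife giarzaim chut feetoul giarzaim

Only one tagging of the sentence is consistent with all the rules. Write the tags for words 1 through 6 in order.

D P P D D P

Candidates per position — 1:chut {D,P}; 2:bife {P,V}; 3:giarzaim {P,V}; 4:chut {D,P}; 5:feetoul {D}; 6:giarzaim {P,V}.
Position 6: tagging it V would leave rule 4 unsatisfiable, so it must be P.
The remaining ambiguous positions (1, 2, 3, 4) are resolved jointly — only one combination satisfies every rule.
That leaves exactly one tagging: D P P D D P.
Verifying each rule — rule 1 satisfied; rule 2 satisfied; rule 3 satisfied; rule 4 satisfied; rule 5 satisfied.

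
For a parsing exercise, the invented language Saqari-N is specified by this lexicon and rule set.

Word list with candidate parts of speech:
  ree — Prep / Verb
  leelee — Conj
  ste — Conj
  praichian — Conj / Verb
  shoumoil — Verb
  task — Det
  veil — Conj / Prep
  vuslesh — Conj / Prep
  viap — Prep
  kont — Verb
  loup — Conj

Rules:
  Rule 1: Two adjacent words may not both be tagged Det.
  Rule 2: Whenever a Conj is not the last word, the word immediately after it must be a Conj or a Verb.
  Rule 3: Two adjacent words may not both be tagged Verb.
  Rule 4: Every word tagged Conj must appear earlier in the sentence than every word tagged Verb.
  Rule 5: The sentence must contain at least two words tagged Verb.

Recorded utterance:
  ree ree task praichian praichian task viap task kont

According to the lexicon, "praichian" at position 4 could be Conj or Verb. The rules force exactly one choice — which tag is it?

Conj

Candidates per position — 1:ree {Prep,Verb}; 2:ree {Prep,Verb}; 3:task {Det}; 4:praichian {Conj,Verb}; 5:praichian {Conj,Verb}; 6:task {Det}; 7:viap {Prep}; 8:task {Det}; 9:kont {Verb}.
Position 5: Conj is ruled out by rule 2; that leaves Verb.
Position 4: Verb is ruled out by rule 3; that leaves Conj.
Position 1: Verb is ruled out by rule 4; that leaves Prep.
Position 2: Verb is ruled out by rule 4; that leaves Prep.
The unique satisfying tagging is: Prep Prep Det Conj Verb Det Prep Det Verb.
Verifying each rule — rule 1 ✓; rule 2 ✓; rule 3 ✓; rule 4 ✓; rule 5 ✓.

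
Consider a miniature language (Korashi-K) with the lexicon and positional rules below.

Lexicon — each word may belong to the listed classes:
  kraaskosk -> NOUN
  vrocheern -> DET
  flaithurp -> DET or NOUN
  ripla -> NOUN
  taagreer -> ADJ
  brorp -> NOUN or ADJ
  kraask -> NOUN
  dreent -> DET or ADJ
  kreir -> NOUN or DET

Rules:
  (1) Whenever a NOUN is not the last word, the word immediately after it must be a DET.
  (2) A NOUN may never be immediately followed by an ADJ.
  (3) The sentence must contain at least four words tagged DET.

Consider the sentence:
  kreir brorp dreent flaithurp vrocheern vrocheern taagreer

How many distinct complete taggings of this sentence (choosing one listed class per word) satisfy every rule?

5

Candidates per position — 1:kreir {NOUN,DET}; 2:brorp {NOUN,ADJ}; 3:dreent {DET,ADJ}; 4:flaithurp {DET,NOUN}; 5:vrocheern {DET}; 6:vrocheern {DET}; 7:taagreer {ADJ}.
There are 16 candidate sequences in total.
The sequences that satisfy every rule: DET NOUN DET DET DET DET ADJ; DET NOUN DET NOUN DET DET ADJ; DET ADJ DET DET DET DET ADJ; DET ADJ DET NOUN DET DET ADJ; DET ADJ ADJ DET DET DET ADJ.
Count = 5.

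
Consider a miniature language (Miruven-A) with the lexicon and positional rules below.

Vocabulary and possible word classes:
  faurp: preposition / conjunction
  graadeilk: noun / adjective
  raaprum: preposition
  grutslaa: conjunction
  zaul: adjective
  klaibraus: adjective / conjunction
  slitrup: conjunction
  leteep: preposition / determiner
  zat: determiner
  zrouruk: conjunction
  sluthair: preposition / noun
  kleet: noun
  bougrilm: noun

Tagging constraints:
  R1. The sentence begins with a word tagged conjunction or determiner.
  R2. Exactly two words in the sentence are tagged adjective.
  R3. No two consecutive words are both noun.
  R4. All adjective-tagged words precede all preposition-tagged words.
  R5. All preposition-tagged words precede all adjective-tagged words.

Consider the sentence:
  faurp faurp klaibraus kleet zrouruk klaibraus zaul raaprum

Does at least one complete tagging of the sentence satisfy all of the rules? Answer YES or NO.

NO

Candidates per position — 1:faurp {preposition,conjunction}; 2:faurp {preposition,conjunction}; 3:klaibraus {adjective,conjunction}; 4:kleet {noun}; 5:zrouruk {conjunction}; 6:klaibraus {adjective,conjunction}; 7:zaul {adjective}; 8:raaprum {preposition}.
Rule 5 cannot be satisfied by any choice of tags from the lexicon.
So there is no consistent tagging.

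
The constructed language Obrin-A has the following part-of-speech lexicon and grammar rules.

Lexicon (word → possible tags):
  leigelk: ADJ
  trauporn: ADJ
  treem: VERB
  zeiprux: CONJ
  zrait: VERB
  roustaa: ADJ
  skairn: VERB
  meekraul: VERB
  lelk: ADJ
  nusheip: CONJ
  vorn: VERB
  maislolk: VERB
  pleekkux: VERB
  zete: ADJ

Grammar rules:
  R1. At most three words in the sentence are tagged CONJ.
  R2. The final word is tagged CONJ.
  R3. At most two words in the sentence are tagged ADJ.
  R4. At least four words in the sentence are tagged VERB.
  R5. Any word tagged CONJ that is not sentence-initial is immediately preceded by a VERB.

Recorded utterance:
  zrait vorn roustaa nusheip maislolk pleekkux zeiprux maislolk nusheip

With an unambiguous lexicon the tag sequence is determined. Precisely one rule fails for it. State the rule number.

Fixed tagging: VERB VERB ADJ CONJ VERB VERB CONJ VERB CONJ.
Checking each rule: R1 ok, R2 ok, R3 ok, R4 ok, R5 fails.
Only rule 5 fails.

5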